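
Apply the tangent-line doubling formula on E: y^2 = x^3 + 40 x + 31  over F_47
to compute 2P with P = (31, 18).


Doubling: s = (3 x1^2 + a) / (2 y1)
s = (3*31^2 + 40) / (2*18) mod 47 = 12
x3 = s^2 - 2 x1 mod 47 = 12^2 - 2*31 = 35
y3 = s (x1 - x3) - y1 mod 47 = 12 * (31 - 35) - 18 = 28

2P = (35, 28)


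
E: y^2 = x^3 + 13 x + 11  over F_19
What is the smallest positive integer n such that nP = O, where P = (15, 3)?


Compute successive multiples of P until we hit O:
  1P = (15, 3)
  2P = (0, 7)
  3P = (5, 7)
  4P = (6, 1)
  5P = (14, 12)
  6P = (14, 7)
  7P = (6, 18)
  8P = (5, 12)
  ... (continuing to 11P)
  11P = O

ord(P) = 11


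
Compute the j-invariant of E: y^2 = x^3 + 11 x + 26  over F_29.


Delta = -16(4 a^3 + 27 b^2) mod 29 = 16
-1728 * (4 a)^3 = -1728 * (4*11)^3 mod 29 = 16
j = 16 * 16^(-1) mod 29 = 1

j = 1 (mod 29)


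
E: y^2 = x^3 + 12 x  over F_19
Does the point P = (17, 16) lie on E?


Check whether y^2 = x^3 + 12 x + 0 (mod 19) for (x, y) = (17, 16).
LHS: y^2 = 16^2 mod 19 = 9
RHS: x^3 + 12 x + 0 = 17^3 + 12*17 + 0 mod 19 = 6
LHS != RHS

No, not on the curve


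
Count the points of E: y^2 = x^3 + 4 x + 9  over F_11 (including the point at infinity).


For each x in F_11, count y with y^2 = x^3 + 4 x + 9 mod 11:
  x = 0: RHS = 9, y in [3, 8]  -> 2 point(s)
  x = 1: RHS = 3, y in [5, 6]  -> 2 point(s)
  x = 2: RHS = 3, y in [5, 6]  -> 2 point(s)
  x = 3: RHS = 4, y in [2, 9]  -> 2 point(s)
  x = 4: RHS = 1, y in [1, 10]  -> 2 point(s)
  x = 5: RHS = 0, y in [0]  -> 1 point(s)
  x = 8: RHS = 3, y in [5, 6]  -> 2 point(s)
  x = 9: RHS = 4, y in [2, 9]  -> 2 point(s)
  x = 10: RHS = 4, y in [2, 9]  -> 2 point(s)
Affine points: 17. Add the point at infinity: total = 18.

#E(F_11) = 18


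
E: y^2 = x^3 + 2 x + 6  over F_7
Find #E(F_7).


For each x in F_7, count y with y^2 = x^3 + 2 x + 6 mod 7:
  x = 1: RHS = 2, y in [3, 4]  -> 2 point(s)
  x = 2: RHS = 4, y in [2, 5]  -> 2 point(s)
  x = 3: RHS = 4, y in [2, 5]  -> 2 point(s)
  x = 4: RHS = 1, y in [1, 6]  -> 2 point(s)
  x = 5: RHS = 1, y in [1, 6]  -> 2 point(s)
Affine points: 10. Add the point at infinity: total = 11.

#E(F_7) = 11


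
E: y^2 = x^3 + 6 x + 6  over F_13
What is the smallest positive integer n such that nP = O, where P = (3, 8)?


Compute successive multiples of P until we hit O:
  1P = (3, 8)
  2P = (11, 8)
  3P = (12, 5)
  4P = (1, 0)
  5P = (12, 8)
  6P = (11, 5)
  7P = (3, 5)
  8P = O

ord(P) = 8


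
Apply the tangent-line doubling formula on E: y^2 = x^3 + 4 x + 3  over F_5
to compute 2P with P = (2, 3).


Doubling: s = (3 x1^2 + a) / (2 y1)
s = (3*2^2 + 4) / (2*3) mod 5 = 1
x3 = s^2 - 2 x1 mod 5 = 1^2 - 2*2 = 2
y3 = s (x1 - x3) - y1 mod 5 = 1 * (2 - 2) - 3 = 2

2P = (2, 2)


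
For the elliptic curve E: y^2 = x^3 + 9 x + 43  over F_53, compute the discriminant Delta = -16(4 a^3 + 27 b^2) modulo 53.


4 a^3 + 27 b^2 = 4*9^3 + 27*43^2 = 2916 + 49923 = 52839
Delta = -16 * (52839) = -845424
Delta mod 53 = 32

Delta = 32 (mod 53)


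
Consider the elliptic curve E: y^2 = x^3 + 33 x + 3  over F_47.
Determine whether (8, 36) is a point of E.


Check whether y^2 = x^3 + 33 x + 3 (mod 47) for (x, y) = (8, 36).
LHS: y^2 = 36^2 mod 47 = 27
RHS: x^3 + 33 x + 3 = 8^3 + 33*8 + 3 mod 47 = 27
LHS = RHS

Yes, on the curve


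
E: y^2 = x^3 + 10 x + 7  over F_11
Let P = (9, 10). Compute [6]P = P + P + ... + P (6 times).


k = 6 = 110_2 (binary, LSB first: 011)
Double-and-add from P = (9, 10):
  bit 0 = 0: acc unchanged = O
  bit 1 = 1: acc = O + (4, 1) = (4, 1)
  bit 2 = 1: acc = (4, 1) + (8, 4) = (3, 8)

6P = (3, 8)


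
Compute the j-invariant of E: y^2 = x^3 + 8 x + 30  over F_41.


Delta = -16(4 a^3 + 27 b^2) mod 41 = 35
-1728 * (4 a)^3 = -1728 * (4*8)^3 mod 41 = 28
j = 28 * 35^(-1) mod 41 = 9

j = 9 (mod 41)


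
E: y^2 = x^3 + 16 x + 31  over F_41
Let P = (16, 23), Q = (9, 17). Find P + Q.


P != Q, so use the chord formula.
s = (y2 - y1) / (x2 - x1) = (35) / (34) mod 41 = 36
x3 = s^2 - x1 - x2 mod 41 = 36^2 - 16 - 9 = 0
y3 = s (x1 - x3) - y1 mod 41 = 36 * (16 - 0) - 23 = 20

P + Q = (0, 20)


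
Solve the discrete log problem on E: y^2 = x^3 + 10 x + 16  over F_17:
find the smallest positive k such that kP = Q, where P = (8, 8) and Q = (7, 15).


Enumerate multiples of P until we hit Q = (7, 15):
  1P = (8, 8)
  2P = (5, 15)
  3P = (0, 13)
  4P = (7, 2)
  5P = (4, 16)
  6P = (9, 11)
  7P = (9, 6)
  8P = (4, 1)
  9P = (7, 15)
Match found at i = 9.

k = 9


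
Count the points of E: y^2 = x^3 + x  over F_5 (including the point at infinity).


For each x in F_5, count y with y^2 = x^3 + 1 x + 0 mod 5:
  x = 0: RHS = 0, y in [0]  -> 1 point(s)
  x = 2: RHS = 0, y in [0]  -> 1 point(s)
  x = 3: RHS = 0, y in [0]  -> 1 point(s)
Affine points: 3. Add the point at infinity: total = 4.

#E(F_5) = 4


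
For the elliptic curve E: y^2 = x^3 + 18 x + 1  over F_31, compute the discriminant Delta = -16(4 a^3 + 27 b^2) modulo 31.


4 a^3 + 27 b^2 = 4*18^3 + 27*1^2 = 23328 + 27 = 23355
Delta = -16 * (23355) = -373680
Delta mod 31 = 25

Delta = 25 (mod 31)


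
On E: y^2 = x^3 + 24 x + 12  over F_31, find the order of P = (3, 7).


Compute successive multiples of P until we hit O:
  1P = (3, 7)
  2P = (3, 24)
  3P = O

ord(P) = 3


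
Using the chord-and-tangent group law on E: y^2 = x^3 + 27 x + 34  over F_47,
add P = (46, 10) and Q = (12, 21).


P != Q, so use the chord formula.
s = (y2 - y1) / (x2 - x1) = (11) / (13) mod 47 = 37
x3 = s^2 - x1 - x2 mod 47 = 37^2 - 46 - 12 = 42
y3 = s (x1 - x3) - y1 mod 47 = 37 * (46 - 42) - 10 = 44

P + Q = (42, 44)


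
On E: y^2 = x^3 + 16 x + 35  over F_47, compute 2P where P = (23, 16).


Doubling: s = (3 x1^2 + a) / (2 y1)
s = (3*23^2 + 16) / (2*16) mod 47 = 31
x3 = s^2 - 2 x1 mod 47 = 31^2 - 2*23 = 22
y3 = s (x1 - x3) - y1 mod 47 = 31 * (23 - 22) - 16 = 15

2P = (22, 15)


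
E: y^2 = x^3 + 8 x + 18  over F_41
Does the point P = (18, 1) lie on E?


Check whether y^2 = x^3 + 8 x + 18 (mod 41) for (x, y) = (18, 1).
LHS: y^2 = 1^2 mod 41 = 1
RHS: x^3 + 8 x + 18 = 18^3 + 8*18 + 18 mod 41 = 8
LHS != RHS

No, not on the curve


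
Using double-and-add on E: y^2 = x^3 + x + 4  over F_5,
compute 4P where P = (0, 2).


k = 4 = 100_2 (binary, LSB first: 001)
Double-and-add from P = (0, 2):
  bit 0 = 0: acc unchanged = O
  bit 1 = 0: acc unchanged = O
  bit 2 = 1: acc = O + (2, 3) = (2, 3)

4P = (2, 3)


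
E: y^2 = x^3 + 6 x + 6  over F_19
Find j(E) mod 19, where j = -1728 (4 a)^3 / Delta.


Delta = -16(4 a^3 + 27 b^2) mod 19 = 17
-1728 * (4 a)^3 = -1728 * (4*6)^3 mod 19 = 11
j = 11 * 17^(-1) mod 19 = 4

j = 4 (mod 19)


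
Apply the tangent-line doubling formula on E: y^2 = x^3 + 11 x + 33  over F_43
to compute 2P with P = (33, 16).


Doubling: s = (3 x1^2 + a) / (2 y1)
s = (3*33^2 + 11) / (2*16) mod 43 = 3
x3 = s^2 - 2 x1 mod 43 = 3^2 - 2*33 = 29
y3 = s (x1 - x3) - y1 mod 43 = 3 * (33 - 29) - 16 = 39

2P = (29, 39)


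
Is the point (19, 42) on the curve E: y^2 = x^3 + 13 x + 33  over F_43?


Check whether y^2 = x^3 + 13 x + 33 (mod 43) for (x, y) = (19, 42).
LHS: y^2 = 42^2 mod 43 = 1
RHS: x^3 + 13 x + 33 = 19^3 + 13*19 + 33 mod 43 = 1
LHS = RHS

Yes, on the curve


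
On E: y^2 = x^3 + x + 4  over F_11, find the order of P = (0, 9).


Compute successive multiples of P until we hit O:
  1P = (0, 9)
  2P = (9, 7)
  3P = (3, 10)
  4P = (2, 5)
  5P = (2, 6)
  6P = (3, 1)
  7P = (9, 4)
  8P = (0, 2)
  ... (continuing to 9P)
  9P = O

ord(P) = 9


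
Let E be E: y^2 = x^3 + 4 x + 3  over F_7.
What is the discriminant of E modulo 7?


4 a^3 + 27 b^2 = 4*4^3 + 27*3^2 = 256 + 243 = 499
Delta = -16 * (499) = -7984
Delta mod 7 = 3

Delta = 3 (mod 7)


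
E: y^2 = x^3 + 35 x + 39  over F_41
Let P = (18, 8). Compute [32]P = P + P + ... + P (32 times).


k = 32 = 100000_2 (binary, LSB first: 000001)
Double-and-add from P = (18, 8):
  bit 0 = 0: acc unchanged = O
  bit 1 = 0: acc unchanged = O
  bit 2 = 0: acc unchanged = O
  bit 3 = 0: acc unchanged = O
  bit 4 = 0: acc unchanged = O
  bit 5 = 1: acc = O + (39, 17) = (39, 17)

32P = (39, 17)


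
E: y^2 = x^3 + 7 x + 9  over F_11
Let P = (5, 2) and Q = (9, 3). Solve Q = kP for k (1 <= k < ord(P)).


Enumerate multiples of P until we hit Q = (9, 3):
  1P = (5, 2)
  2P = (6, 5)
  3P = (9, 8)
  4P = (2, 8)
  5P = (8, 4)
  6P = (7, 4)
  7P = (0, 3)
  8P = (10, 10)
  9P = (10, 1)
  10P = (0, 8)
  11P = (7, 7)
  12P = (8, 7)
  13P = (2, 3)
  14P = (9, 3)
Match found at i = 14.

k = 14


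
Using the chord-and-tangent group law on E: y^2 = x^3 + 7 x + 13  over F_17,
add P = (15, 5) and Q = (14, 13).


P != Q, so use the chord formula.
s = (y2 - y1) / (x2 - x1) = (8) / (16) mod 17 = 9
x3 = s^2 - x1 - x2 mod 17 = 9^2 - 15 - 14 = 1
y3 = s (x1 - x3) - y1 mod 17 = 9 * (15 - 1) - 5 = 2

P + Q = (1, 2)


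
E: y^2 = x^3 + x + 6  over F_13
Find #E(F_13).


For each x in F_13, count y with y^2 = x^3 + 1 x + 6 mod 13:
  x = 2: RHS = 3, y in [4, 9]  -> 2 point(s)
  x = 3: RHS = 10, y in [6, 7]  -> 2 point(s)
  x = 4: RHS = 9, y in [3, 10]  -> 2 point(s)
  x = 9: RHS = 3, y in [4, 9]  -> 2 point(s)
  x = 11: RHS = 9, y in [3, 10]  -> 2 point(s)
  x = 12: RHS = 4, y in [2, 11]  -> 2 point(s)
Affine points: 12. Add the point at infinity: total = 13.

#E(F_13) = 13


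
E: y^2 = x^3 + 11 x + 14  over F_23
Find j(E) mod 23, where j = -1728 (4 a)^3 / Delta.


Delta = -16(4 a^3 + 27 b^2) mod 23 = 22
-1728 * (4 a)^3 = -1728 * (4*11)^3 mod 23 = 1
j = 1 * 22^(-1) mod 23 = 22

j = 22 (mod 23)


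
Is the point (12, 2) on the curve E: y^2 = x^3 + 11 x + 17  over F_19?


Check whether y^2 = x^3 + 11 x + 17 (mod 19) for (x, y) = (12, 2).
LHS: y^2 = 2^2 mod 19 = 4
RHS: x^3 + 11 x + 17 = 12^3 + 11*12 + 17 mod 19 = 15
LHS != RHS

No, not on the curve


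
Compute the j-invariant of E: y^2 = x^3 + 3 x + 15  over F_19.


Delta = -16(4 a^3 + 27 b^2) mod 19 = 5
-1728 * (4 a)^3 = -1728 * (4*3)^3 mod 19 = 18
j = 18 * 5^(-1) mod 19 = 15

j = 15 (mod 19)


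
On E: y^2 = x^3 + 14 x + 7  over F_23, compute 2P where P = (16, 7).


Doubling: s = (3 x1^2 + a) / (2 y1)
s = (3*16^2 + 14) / (2*7) mod 23 = 0
x3 = s^2 - 2 x1 mod 23 = 0^2 - 2*16 = 14
y3 = s (x1 - x3) - y1 mod 23 = 0 * (16 - 14) - 7 = 16

2P = (14, 16)


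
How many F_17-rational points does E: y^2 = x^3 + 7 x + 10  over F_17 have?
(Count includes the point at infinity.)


For each x in F_17, count y with y^2 = x^3 + 7 x + 10 mod 17:
  x = 1: RHS = 1, y in [1, 16]  -> 2 point(s)
  x = 2: RHS = 15, y in [7, 10]  -> 2 point(s)
  x = 4: RHS = 0, y in [0]  -> 1 point(s)
  x = 5: RHS = 0, y in [0]  -> 1 point(s)
  x = 6: RHS = 13, y in [8, 9]  -> 2 point(s)
  x = 8: RHS = 0, y in [0]  -> 1 point(s)
  x = 10: RHS = 9, y in [3, 14]  -> 2 point(s)
  x = 14: RHS = 13, y in [8, 9]  -> 2 point(s)
  x = 16: RHS = 2, y in [6, 11]  -> 2 point(s)
Affine points: 15. Add the point at infinity: total = 16.

#E(F_17) = 16


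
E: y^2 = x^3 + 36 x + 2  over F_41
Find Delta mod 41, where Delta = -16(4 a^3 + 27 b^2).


4 a^3 + 27 b^2 = 4*36^3 + 27*2^2 = 186624 + 108 = 186732
Delta = -16 * (186732) = -2987712
Delta mod 41 = 40

Delta = 40 (mod 41)


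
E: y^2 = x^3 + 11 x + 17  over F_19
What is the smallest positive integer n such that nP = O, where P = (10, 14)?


Compute successive multiples of P until we hit O:
  1P = (10, 14)
  2P = (5, 11)
  3P = (15, 2)
  4P = (18, 9)
  5P = (0, 13)
  6P = (13, 18)
  7P = (2, 3)
  8P = (8, 3)
  ... (continuing to 28P)
  28P = O

ord(P) = 28


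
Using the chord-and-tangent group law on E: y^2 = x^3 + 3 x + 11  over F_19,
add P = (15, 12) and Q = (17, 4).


P != Q, so use the chord formula.
s = (y2 - y1) / (x2 - x1) = (11) / (2) mod 19 = 15
x3 = s^2 - x1 - x2 mod 19 = 15^2 - 15 - 17 = 3
y3 = s (x1 - x3) - y1 mod 19 = 15 * (15 - 3) - 12 = 16

P + Q = (3, 16)


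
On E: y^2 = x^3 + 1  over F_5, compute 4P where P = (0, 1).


k = 4 = 100_2 (binary, LSB first: 001)
Double-and-add from P = (0, 1):
  bit 0 = 0: acc unchanged = O
  bit 1 = 0: acc unchanged = O
  bit 2 = 1: acc = O + (0, 1) = (0, 1)

4P = (0, 1)


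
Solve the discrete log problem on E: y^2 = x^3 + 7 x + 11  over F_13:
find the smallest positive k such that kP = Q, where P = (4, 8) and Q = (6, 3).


Enumerate multiples of P until we hit Q = (6, 3):
  1P = (4, 8)
  2P = (6, 3)
Match found at i = 2.

k = 2


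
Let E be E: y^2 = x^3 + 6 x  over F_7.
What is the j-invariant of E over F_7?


Delta = -16(4 a^3 + 27 b^2) mod 7 = 1
-1728 * (4 a)^3 = -1728 * (4*6)^3 mod 7 = 6
j = 6 * 1^(-1) mod 7 = 6

j = 6 (mod 7)


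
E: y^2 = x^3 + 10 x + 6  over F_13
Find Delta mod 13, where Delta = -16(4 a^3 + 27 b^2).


4 a^3 + 27 b^2 = 4*10^3 + 27*6^2 = 4000 + 972 = 4972
Delta = -16 * (4972) = -79552
Delta mod 13 = 8

Delta = 8 (mod 13)


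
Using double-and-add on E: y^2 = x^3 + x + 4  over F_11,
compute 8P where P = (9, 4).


k = 8 = 1000_2 (binary, LSB first: 0001)
Double-and-add from P = (9, 4):
  bit 0 = 0: acc unchanged = O
  bit 1 = 0: acc unchanged = O
  bit 2 = 0: acc unchanged = O
  bit 3 = 1: acc = O + (9, 7) = (9, 7)

8P = (9, 7)


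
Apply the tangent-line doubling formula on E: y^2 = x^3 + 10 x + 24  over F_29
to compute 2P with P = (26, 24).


Doubling: s = (3 x1^2 + a) / (2 y1)
s = (3*26^2 + 10) / (2*24) mod 29 = 5
x3 = s^2 - 2 x1 mod 29 = 5^2 - 2*26 = 2
y3 = s (x1 - x3) - y1 mod 29 = 5 * (26 - 2) - 24 = 9

2P = (2, 9)


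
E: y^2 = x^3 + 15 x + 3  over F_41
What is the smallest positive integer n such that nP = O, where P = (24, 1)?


Compute successive multiples of P until we hit O:
  1P = (24, 1)
  2P = (11, 33)
  3P = (14, 28)
  4P = (23, 25)
  5P = (37, 24)
  6P = (12, 36)
  7P = (36, 34)
  8P = (27, 1)
  ... (continuing to 20P)
  20P = O

ord(P) = 20


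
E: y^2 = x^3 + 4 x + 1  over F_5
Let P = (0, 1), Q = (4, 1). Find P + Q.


P != Q, so use the chord formula.
s = (y2 - y1) / (x2 - x1) = (0) / (4) mod 5 = 0
x3 = s^2 - x1 - x2 mod 5 = 0^2 - 0 - 4 = 1
y3 = s (x1 - x3) - y1 mod 5 = 0 * (0 - 1) - 1 = 4

P + Q = (1, 4)


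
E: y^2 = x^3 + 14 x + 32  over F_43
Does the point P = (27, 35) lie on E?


Check whether y^2 = x^3 + 14 x + 32 (mod 43) for (x, y) = (27, 35).
LHS: y^2 = 35^2 mod 43 = 21
RHS: x^3 + 14 x + 32 = 27^3 + 14*27 + 32 mod 43 = 12
LHS != RHS

No, not on the curve


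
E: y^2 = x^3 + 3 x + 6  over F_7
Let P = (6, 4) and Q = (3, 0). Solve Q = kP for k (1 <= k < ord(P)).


Enumerate multiples of P until we hit Q = (3, 0):
  1P = (6, 4)
  2P = (3, 0)
Match found at i = 2.

k = 2


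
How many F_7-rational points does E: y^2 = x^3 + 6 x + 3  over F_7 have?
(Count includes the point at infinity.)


For each x in F_7, count y with y^2 = x^3 + 6 x + 3 mod 7:
  x = 2: RHS = 2, y in [3, 4]  -> 2 point(s)
  x = 4: RHS = 0, y in [0]  -> 1 point(s)
  x = 5: RHS = 4, y in [2, 5]  -> 2 point(s)
Affine points: 5. Add the point at infinity: total = 6.

#E(F_7) = 6


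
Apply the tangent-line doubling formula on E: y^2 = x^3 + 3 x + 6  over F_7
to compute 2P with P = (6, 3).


Doubling: s = (3 x1^2 + a) / (2 y1)
s = (3*6^2 + 3) / (2*3) mod 7 = 1
x3 = s^2 - 2 x1 mod 7 = 1^2 - 2*6 = 3
y3 = s (x1 - x3) - y1 mod 7 = 1 * (6 - 3) - 3 = 0

2P = (3, 0)


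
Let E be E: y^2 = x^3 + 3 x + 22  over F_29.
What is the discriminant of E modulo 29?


4 a^3 + 27 b^2 = 4*3^3 + 27*22^2 = 108 + 13068 = 13176
Delta = -16 * (13176) = -210816
Delta mod 29 = 14

Delta = 14 (mod 29)


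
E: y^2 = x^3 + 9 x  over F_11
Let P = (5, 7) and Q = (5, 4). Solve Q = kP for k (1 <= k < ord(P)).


Enumerate multiples of P until we hit Q = (5, 4):
  1P = (5, 7)
  2P = (4, 10)
  3P = (0, 0)
  4P = (4, 1)
  5P = (5, 4)
Match found at i = 5.

k = 5


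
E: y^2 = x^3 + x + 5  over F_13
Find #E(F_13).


For each x in F_13, count y with y^2 = x^3 + 1 x + 5 mod 13:
  x = 3: RHS = 9, y in [3, 10]  -> 2 point(s)
  x = 7: RHS = 4, y in [2, 11]  -> 2 point(s)
  x = 10: RHS = 1, y in [1, 12]  -> 2 point(s)
  x = 12: RHS = 3, y in [4, 9]  -> 2 point(s)
Affine points: 8. Add the point at infinity: total = 9.

#E(F_13) = 9


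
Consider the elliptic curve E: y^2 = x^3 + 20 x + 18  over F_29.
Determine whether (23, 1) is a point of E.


Check whether y^2 = x^3 + 20 x + 18 (mod 29) for (x, y) = (23, 1).
LHS: y^2 = 1^2 mod 29 = 1
RHS: x^3 + 20 x + 18 = 23^3 + 20*23 + 18 mod 29 = 1
LHS = RHS

Yes, on the curve


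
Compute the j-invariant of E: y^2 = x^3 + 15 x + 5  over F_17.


Delta = -16(4 a^3 + 27 b^2) mod 17 = 14
-1728 * (4 a)^3 = -1728 * (4*15)^3 mod 17 = 5
j = 5 * 14^(-1) mod 17 = 4

j = 4 (mod 17)


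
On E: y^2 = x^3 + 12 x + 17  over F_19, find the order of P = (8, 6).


Compute successive multiples of P until we hit O:
  1P = (8, 6)
  2P = (7, 11)
  3P = (10, 4)
  4P = (2, 7)
  5P = (18, 2)
  6P = (0, 6)
  7P = (11, 13)
  8P = (16, 7)
  ... (continuing to 26P)
  26P = O

ord(P) = 26


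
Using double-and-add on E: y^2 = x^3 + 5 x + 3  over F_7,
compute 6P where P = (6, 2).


k = 6 = 110_2 (binary, LSB first: 011)
Double-and-add from P = (6, 2):
  bit 0 = 0: acc unchanged = O
  bit 1 = 1: acc = O + (6, 5) = (6, 5)
  bit 2 = 1: acc = (6, 5) + (6, 2) = O

6P = O


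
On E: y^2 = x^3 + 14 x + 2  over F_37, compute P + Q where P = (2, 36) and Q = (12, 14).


P != Q, so use the chord formula.
s = (y2 - y1) / (x2 - x1) = (15) / (10) mod 37 = 20
x3 = s^2 - x1 - x2 mod 37 = 20^2 - 2 - 12 = 16
y3 = s (x1 - x3) - y1 mod 37 = 20 * (2 - 16) - 36 = 17

P + Q = (16, 17)


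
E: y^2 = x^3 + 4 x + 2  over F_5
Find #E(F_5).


For each x in F_5, count y with y^2 = x^3 + 4 x + 2 mod 5:
  x = 3: RHS = 1, y in [1, 4]  -> 2 point(s)
Affine points: 2. Add the point at infinity: total = 3.

#E(F_5) = 3


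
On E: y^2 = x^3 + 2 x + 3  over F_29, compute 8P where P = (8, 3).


k = 8 = 1000_2 (binary, LSB first: 0001)
Double-and-add from P = (8, 3):
  bit 0 = 0: acc unchanged = O
  bit 1 = 0: acc unchanged = O
  bit 2 = 0: acc unchanged = O
  bit 3 = 1: acc = O + (8, 26) = (8, 26)

8P = (8, 26)


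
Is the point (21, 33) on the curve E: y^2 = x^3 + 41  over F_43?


Check whether y^2 = x^3 + 0 x + 41 (mod 43) for (x, y) = (21, 33).
LHS: y^2 = 33^2 mod 43 = 14
RHS: x^3 + 0 x + 41 = 21^3 + 0*21 + 41 mod 43 = 14
LHS = RHS

Yes, on the curve


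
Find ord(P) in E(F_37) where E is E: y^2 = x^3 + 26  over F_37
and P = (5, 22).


Compute successive multiples of P until we hit O:
  1P = (5, 22)
  2P = (24, 7)
  3P = (20, 21)
  4P = (0, 27)
  5P = (33, 6)
  6P = (25, 0)
  7P = (33, 31)
  8P = (0, 10)
  ... (continuing to 12P)
  12P = O

ord(P) = 12


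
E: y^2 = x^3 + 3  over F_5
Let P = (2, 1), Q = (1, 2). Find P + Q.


P != Q, so use the chord formula.
s = (y2 - y1) / (x2 - x1) = (1) / (4) mod 5 = 4
x3 = s^2 - x1 - x2 mod 5 = 4^2 - 2 - 1 = 3
y3 = s (x1 - x3) - y1 mod 5 = 4 * (2 - 3) - 1 = 0

P + Q = (3, 0)


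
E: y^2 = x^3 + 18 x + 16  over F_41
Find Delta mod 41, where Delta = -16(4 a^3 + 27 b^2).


4 a^3 + 27 b^2 = 4*18^3 + 27*16^2 = 23328 + 6912 = 30240
Delta = -16 * (30240) = -483840
Delta mod 41 = 1

Delta = 1 (mod 41)


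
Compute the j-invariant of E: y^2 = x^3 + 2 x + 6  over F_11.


Delta = -16(4 a^3 + 27 b^2) mod 11 = 7
-1728 * (4 a)^3 = -1728 * (4*2)^3 mod 11 = 5
j = 5 * 7^(-1) mod 11 = 7

j = 7 (mod 11)


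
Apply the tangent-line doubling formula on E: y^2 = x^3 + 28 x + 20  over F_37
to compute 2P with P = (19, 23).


Doubling: s = (3 x1^2 + a) / (2 y1)
s = (3*19^2 + 28) / (2*23) mod 37 = 33
x3 = s^2 - 2 x1 mod 37 = 33^2 - 2*19 = 15
y3 = s (x1 - x3) - y1 mod 37 = 33 * (19 - 15) - 23 = 35

2P = (15, 35)


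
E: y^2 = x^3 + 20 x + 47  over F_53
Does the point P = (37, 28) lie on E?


Check whether y^2 = x^3 + 20 x + 47 (mod 53) for (x, y) = (37, 28).
LHS: y^2 = 28^2 mod 53 = 42
RHS: x^3 + 20 x + 47 = 37^3 + 20*37 + 47 mod 53 = 30
LHS != RHS

No, not on the curve


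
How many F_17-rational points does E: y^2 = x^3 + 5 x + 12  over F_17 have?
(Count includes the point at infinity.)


For each x in F_17, count y with y^2 = x^3 + 5 x + 12 mod 17:
  x = 1: RHS = 1, y in [1, 16]  -> 2 point(s)
  x = 2: RHS = 13, y in [8, 9]  -> 2 point(s)
  x = 5: RHS = 9, y in [3, 14]  -> 2 point(s)
  x = 7: RHS = 16, y in [4, 13]  -> 2 point(s)
  x = 9: RHS = 4, y in [2, 15]  -> 2 point(s)
  x = 10: RHS = 8, y in [5, 12]  -> 2 point(s)
  x = 11: RHS = 4, y in [2, 15]  -> 2 point(s)
  x = 12: RHS = 15, y in [7, 10]  -> 2 point(s)
  x = 13: RHS = 13, y in [8, 9]  -> 2 point(s)
  x = 14: RHS = 4, y in [2, 15]  -> 2 point(s)
Affine points: 20. Add the point at infinity: total = 21.

#E(F_17) = 21


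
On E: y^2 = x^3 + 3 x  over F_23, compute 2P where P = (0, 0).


k = 2 = 10_2 (binary, LSB first: 01)
Double-and-add from P = (0, 0):
  bit 0 = 0: acc unchanged = O
  bit 1 = 1: acc = O + O = O

2P = O


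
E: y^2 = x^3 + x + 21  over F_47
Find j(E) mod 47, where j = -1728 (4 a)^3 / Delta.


Delta = -16(4 a^3 + 27 b^2) mod 47 = 9
-1728 * (4 a)^3 = -1728 * (4*1)^3 mod 47 = 46
j = 46 * 9^(-1) mod 47 = 26

j = 26 (mod 47)


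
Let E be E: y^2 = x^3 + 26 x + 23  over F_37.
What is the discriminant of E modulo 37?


4 a^3 + 27 b^2 = 4*26^3 + 27*23^2 = 70304 + 14283 = 84587
Delta = -16 * (84587) = -1353392
Delta mod 37 = 31

Delta = 31 (mod 37)


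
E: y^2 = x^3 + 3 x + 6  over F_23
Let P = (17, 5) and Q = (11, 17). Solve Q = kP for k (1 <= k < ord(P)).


Enumerate multiples of P until we hit Q = (11, 17):
  1P = (17, 5)
  2P = (14, 3)
  3P = (18, 2)
  4P = (20, 4)
  5P = (4, 6)
  6P = (5, 10)
  7P = (9, 7)
  8P = (10, 22)
  9P = (8, 6)
  10P = (0, 11)
  11P = (7, 5)
  12P = (22, 18)
  13P = (11, 6)
  14P = (11, 17)
Match found at i = 14.

k = 14


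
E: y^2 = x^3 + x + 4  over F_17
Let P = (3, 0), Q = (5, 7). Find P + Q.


P != Q, so use the chord formula.
s = (y2 - y1) / (x2 - x1) = (7) / (2) mod 17 = 12
x3 = s^2 - x1 - x2 mod 17 = 12^2 - 3 - 5 = 0
y3 = s (x1 - x3) - y1 mod 17 = 12 * (3 - 0) - 0 = 2

P + Q = (0, 2)


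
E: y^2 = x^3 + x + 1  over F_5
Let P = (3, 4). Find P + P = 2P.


Doubling: s = (3 x1^2 + a) / (2 y1)
s = (3*3^2 + 1) / (2*4) mod 5 = 1
x3 = s^2 - 2 x1 mod 5 = 1^2 - 2*3 = 0
y3 = s (x1 - x3) - y1 mod 5 = 1 * (3 - 0) - 4 = 4

2P = (0, 4)


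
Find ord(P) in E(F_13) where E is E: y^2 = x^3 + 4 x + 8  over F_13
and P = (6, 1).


Compute successive multiples of P until we hit O:
  1P = (6, 1)
  2P = (4, 7)
  3P = (12, 4)
  4P = (5, 6)
  5P = (1, 0)
  6P = (5, 7)
  7P = (12, 9)
  8P = (4, 6)
  ... (continuing to 10P)
  10P = O

ord(P) = 10


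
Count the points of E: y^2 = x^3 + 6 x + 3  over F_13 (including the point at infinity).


For each x in F_13, count y with y^2 = x^3 + 6 x + 3 mod 13:
  x = 0: RHS = 3, y in [4, 9]  -> 2 point(s)
  x = 1: RHS = 10, y in [6, 7]  -> 2 point(s)
  x = 2: RHS = 10, y in [6, 7]  -> 2 point(s)
  x = 3: RHS = 9, y in [3, 10]  -> 2 point(s)
  x = 4: RHS = 0, y in [0]  -> 1 point(s)
  x = 8: RHS = 4, y in [2, 11]  -> 2 point(s)
  x = 10: RHS = 10, y in [6, 7]  -> 2 point(s)
  x = 11: RHS = 9, y in [3, 10]  -> 2 point(s)
  x = 12: RHS = 9, y in [3, 10]  -> 2 point(s)
Affine points: 17. Add the point at infinity: total = 18.

#E(F_13) = 18


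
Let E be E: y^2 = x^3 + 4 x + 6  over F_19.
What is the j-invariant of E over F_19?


Delta = -16(4 a^3 + 27 b^2) mod 19 = 17
-1728 * (4 a)^3 = -1728 * (4*4)^3 mod 19 = 11
j = 11 * 17^(-1) mod 19 = 4

j = 4 (mod 19)


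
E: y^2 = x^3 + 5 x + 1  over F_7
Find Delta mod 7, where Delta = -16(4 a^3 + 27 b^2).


4 a^3 + 27 b^2 = 4*5^3 + 27*1^2 = 500 + 27 = 527
Delta = -16 * (527) = -8432
Delta mod 7 = 3

Delta = 3 (mod 7)


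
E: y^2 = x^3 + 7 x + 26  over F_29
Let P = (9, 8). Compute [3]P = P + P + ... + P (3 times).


k = 3 = 11_2 (binary, LSB first: 11)
Double-and-add from P = (9, 8):
  bit 0 = 1: acc = O + (9, 8) = (9, 8)
  bit 1 = 1: acc = (9, 8) + (10, 9) = (11, 19)

3P = (11, 19)


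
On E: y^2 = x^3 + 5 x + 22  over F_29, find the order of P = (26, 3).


Compute successive multiples of P until we hit O:
  1P = (26, 3)
  2P = (28, 25)
  3P = (9, 10)
  4P = (3, 8)
  5P = (16, 15)
  6P = (7, 9)
  7P = (1, 12)
  8P = (27, 2)
  ... (continuing to 37P)
  37P = O

ord(P) = 37


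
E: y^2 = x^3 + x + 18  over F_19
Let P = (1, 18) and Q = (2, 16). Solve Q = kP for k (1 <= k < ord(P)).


Enumerate multiples of P until we hit Q = (2, 16):
  1P = (1, 18)
  2P = (2, 3)
  3P = (13, 10)
  4P = (16, 11)
  5P = (11, 12)
  6P = (18, 15)
  7P = (7, 11)
  8P = (15, 11)
  9P = (8, 14)
  10P = (8, 5)
  11P = (15, 8)
  12P = (7, 8)
  13P = (18, 4)
  14P = (11, 7)
  15P = (16, 8)
  16P = (13, 9)
  17P = (2, 16)
Match found at i = 17.

k = 17


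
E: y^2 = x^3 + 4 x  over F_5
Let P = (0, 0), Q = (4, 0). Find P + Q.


P != Q, so use the chord formula.
s = (y2 - y1) / (x2 - x1) = (0) / (4) mod 5 = 0
x3 = s^2 - x1 - x2 mod 5 = 0^2 - 0 - 4 = 1
y3 = s (x1 - x3) - y1 mod 5 = 0 * (0 - 1) - 0 = 0

P + Q = (1, 0)


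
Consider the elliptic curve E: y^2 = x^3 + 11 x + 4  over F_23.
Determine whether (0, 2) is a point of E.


Check whether y^2 = x^3 + 11 x + 4 (mod 23) for (x, y) = (0, 2).
LHS: y^2 = 2^2 mod 23 = 4
RHS: x^3 + 11 x + 4 = 0^3 + 11*0 + 4 mod 23 = 4
LHS = RHS

Yes, on the curve


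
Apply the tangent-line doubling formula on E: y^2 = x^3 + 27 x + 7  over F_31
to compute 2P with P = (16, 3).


Doubling: s = (3 x1^2 + a) / (2 y1)
s = (3*16^2 + 27) / (2*3) mod 31 = 24
x3 = s^2 - 2 x1 mod 31 = 24^2 - 2*16 = 17
y3 = s (x1 - x3) - y1 mod 31 = 24 * (16 - 17) - 3 = 4

2P = (17, 4)


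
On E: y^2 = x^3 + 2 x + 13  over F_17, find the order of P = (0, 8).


Compute successive multiples of P until we hit O:
  1P = (0, 8)
  2P = (4, 0)
  3P = (0, 9)
  4P = O

ord(P) = 4


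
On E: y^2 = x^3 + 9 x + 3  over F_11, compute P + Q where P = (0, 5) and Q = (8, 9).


P != Q, so use the chord formula.
s = (y2 - y1) / (x2 - x1) = (4) / (8) mod 11 = 6
x3 = s^2 - x1 - x2 mod 11 = 6^2 - 0 - 8 = 6
y3 = s (x1 - x3) - y1 mod 11 = 6 * (0 - 6) - 5 = 3

P + Q = (6, 3)


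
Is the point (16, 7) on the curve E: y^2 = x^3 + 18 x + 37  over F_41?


Check whether y^2 = x^3 + 18 x + 37 (mod 41) for (x, y) = (16, 7).
LHS: y^2 = 7^2 mod 41 = 8
RHS: x^3 + 18 x + 37 = 16^3 + 18*16 + 37 mod 41 = 34
LHS != RHS

No, not on the curve


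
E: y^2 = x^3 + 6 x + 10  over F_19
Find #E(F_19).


For each x in F_19, count y with y^2 = x^3 + 6 x + 10 mod 19:
  x = 1: RHS = 17, y in [6, 13]  -> 2 point(s)
  x = 2: RHS = 11, y in [7, 12]  -> 2 point(s)
  x = 3: RHS = 17, y in [6, 13]  -> 2 point(s)
  x = 8: RHS = 0, y in [0]  -> 1 point(s)
  x = 10: RHS = 6, y in [5, 14]  -> 2 point(s)
  x = 11: RHS = 1, y in [1, 18]  -> 2 point(s)
  x = 12: RHS = 5, y in [9, 10]  -> 2 point(s)
  x = 13: RHS = 5, y in [9, 10]  -> 2 point(s)
  x = 14: RHS = 7, y in [8, 11]  -> 2 point(s)
  x = 15: RHS = 17, y in [6, 13]  -> 2 point(s)
  x = 17: RHS = 9, y in [3, 16]  -> 2 point(s)
Affine points: 21. Add the point at infinity: total = 22.

#E(F_19) = 22


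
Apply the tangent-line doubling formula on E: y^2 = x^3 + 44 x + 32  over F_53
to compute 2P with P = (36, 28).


Doubling: s = (3 x1^2 + a) / (2 y1)
s = (3*36^2 + 44) / (2*28) mod 53 = 21
x3 = s^2 - 2 x1 mod 53 = 21^2 - 2*36 = 51
y3 = s (x1 - x3) - y1 mod 53 = 21 * (36 - 51) - 28 = 28

2P = (51, 28)


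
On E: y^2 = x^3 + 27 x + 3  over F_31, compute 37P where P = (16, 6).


k = 37 = 100101_2 (binary, LSB first: 101001)
Double-and-add from P = (16, 6):
  bit 0 = 1: acc = O + (16, 6) = (16, 6)
  bit 1 = 0: acc unchanged = (16, 6)
  bit 2 = 1: acc = (16, 6) + (21, 2) = (12, 28)
  bit 3 = 0: acc unchanged = (12, 28)
  bit 4 = 0: acc unchanged = (12, 28)
  bit 5 = 1: acc = (12, 28) + (8, 24) = (12, 3)

37P = (12, 3)


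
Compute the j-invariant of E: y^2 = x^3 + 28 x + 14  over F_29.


Delta = -16(4 a^3 + 27 b^2) mod 29 = 14
-1728 * (4 a)^3 = -1728 * (4*28)^3 mod 29 = 15
j = 15 * 14^(-1) mod 29 = 28

j = 28 (mod 29)


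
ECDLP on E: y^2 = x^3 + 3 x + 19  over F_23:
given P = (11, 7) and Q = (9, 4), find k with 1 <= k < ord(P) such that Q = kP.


Enumerate multiples of P until we hit Q = (9, 4):
  1P = (11, 7)
  2P = (9, 19)
  3P = (16, 0)
  4P = (9, 4)
Match found at i = 4.

k = 4


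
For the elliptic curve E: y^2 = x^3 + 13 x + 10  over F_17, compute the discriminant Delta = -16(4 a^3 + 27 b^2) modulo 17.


4 a^3 + 27 b^2 = 4*13^3 + 27*10^2 = 8788 + 2700 = 11488
Delta = -16 * (11488) = -183808
Delta mod 17 = 13

Delta = 13 (mod 17)


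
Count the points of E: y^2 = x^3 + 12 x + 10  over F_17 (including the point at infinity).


For each x in F_17, count y with y^2 = x^3 + 12 x + 10 mod 17:
  x = 2: RHS = 8, y in [5, 12]  -> 2 point(s)
  x = 5: RHS = 8, y in [5, 12]  -> 2 point(s)
  x = 6: RHS = 9, y in [3, 14]  -> 2 point(s)
  x = 10: RHS = 8, y in [5, 12]  -> 2 point(s)
  x = 13: RHS = 0, y in [0]  -> 1 point(s)
  x = 14: RHS = 15, y in [7, 10]  -> 2 point(s)
Affine points: 11. Add the point at infinity: total = 12.

#E(F_17) = 12


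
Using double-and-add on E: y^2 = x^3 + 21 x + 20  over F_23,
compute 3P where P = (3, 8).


k = 3 = 11_2 (binary, LSB first: 11)
Double-and-add from P = (3, 8):
  bit 0 = 1: acc = O + (3, 8) = (3, 8)
  bit 1 = 1: acc = (3, 8) + (3, 15) = O

3P = O


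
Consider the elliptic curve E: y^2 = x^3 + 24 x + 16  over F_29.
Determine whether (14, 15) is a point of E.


Check whether y^2 = x^3 + 24 x + 16 (mod 29) for (x, y) = (14, 15).
LHS: y^2 = 15^2 mod 29 = 22
RHS: x^3 + 24 x + 16 = 14^3 + 24*14 + 16 mod 29 = 22
LHS = RHS

Yes, on the curve


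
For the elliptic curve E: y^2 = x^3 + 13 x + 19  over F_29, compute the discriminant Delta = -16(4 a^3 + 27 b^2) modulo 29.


4 a^3 + 27 b^2 = 4*13^3 + 27*19^2 = 8788 + 9747 = 18535
Delta = -16 * (18535) = -296560
Delta mod 29 = 23

Delta = 23 (mod 29)


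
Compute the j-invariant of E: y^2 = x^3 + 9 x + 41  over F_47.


Delta = -16(4 a^3 + 27 b^2) mod 47 = 20
-1728 * (4 a)^3 = -1728 * (4*9)^3 mod 47 = 23
j = 23 * 20^(-1) mod 47 = 27

j = 27 (mod 47)


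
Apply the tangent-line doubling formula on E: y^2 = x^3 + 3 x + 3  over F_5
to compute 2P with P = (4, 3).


Doubling: s = (3 x1^2 + a) / (2 y1)
s = (3*4^2 + 3) / (2*3) mod 5 = 1
x3 = s^2 - 2 x1 mod 5 = 1^2 - 2*4 = 3
y3 = s (x1 - x3) - y1 mod 5 = 1 * (4 - 3) - 3 = 3

2P = (3, 3)


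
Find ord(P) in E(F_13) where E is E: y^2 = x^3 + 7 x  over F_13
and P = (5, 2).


Compute successive multiples of P until we hit O:
  1P = (5, 2)
  2P = (4, 12)
  3P = (0, 0)
  4P = (4, 1)
  5P = (5, 11)
  6P = O

ord(P) = 6


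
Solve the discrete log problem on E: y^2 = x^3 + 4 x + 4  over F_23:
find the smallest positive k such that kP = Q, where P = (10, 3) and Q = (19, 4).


Enumerate multiples of P until we hit Q = (19, 4):
  1P = (10, 3)
  2P = (12, 3)
  3P = (1, 20)
  4P = (15, 9)
  5P = (16, 22)
  6P = (0, 21)
  7P = (19, 4)
Match found at i = 7.

k = 7


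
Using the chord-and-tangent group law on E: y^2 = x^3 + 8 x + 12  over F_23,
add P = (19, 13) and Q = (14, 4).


P != Q, so use the chord formula.
s = (y2 - y1) / (x2 - x1) = (14) / (18) mod 23 = 11
x3 = s^2 - x1 - x2 mod 23 = 11^2 - 19 - 14 = 19
y3 = s (x1 - x3) - y1 mod 23 = 11 * (19 - 19) - 13 = 10

P + Q = (19, 10)


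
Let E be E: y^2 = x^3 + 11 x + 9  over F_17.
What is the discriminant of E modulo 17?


4 a^3 + 27 b^2 = 4*11^3 + 27*9^2 = 5324 + 2187 = 7511
Delta = -16 * (7511) = -120176
Delta mod 17 = 14

Delta = 14 (mod 17)


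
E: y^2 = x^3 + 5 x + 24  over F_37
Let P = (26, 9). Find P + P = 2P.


Doubling: s = (3 x1^2 + a) / (2 y1)
s = (3*26^2 + 5) / (2*9) mod 37 = 4
x3 = s^2 - 2 x1 mod 37 = 4^2 - 2*26 = 1
y3 = s (x1 - x3) - y1 mod 37 = 4 * (26 - 1) - 9 = 17

2P = (1, 17)


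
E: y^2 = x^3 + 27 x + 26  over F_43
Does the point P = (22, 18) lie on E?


Check whether y^2 = x^3 + 27 x + 26 (mod 43) for (x, y) = (22, 18).
LHS: y^2 = 18^2 mod 43 = 23
RHS: x^3 + 27 x + 26 = 22^3 + 27*22 + 26 mod 43 = 2
LHS != RHS

No, not on the curve


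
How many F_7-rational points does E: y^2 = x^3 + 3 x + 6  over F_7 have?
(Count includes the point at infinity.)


For each x in F_7, count y with y^2 = x^3 + 3 x + 6 mod 7:
  x = 3: RHS = 0, y in [0]  -> 1 point(s)
  x = 6: RHS = 2, y in [3, 4]  -> 2 point(s)
Affine points: 3. Add the point at infinity: total = 4.

#E(F_7) = 4


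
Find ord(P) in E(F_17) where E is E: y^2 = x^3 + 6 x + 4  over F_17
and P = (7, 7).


Compute successive multiples of P until we hit O:
  1P = (7, 7)
  2P = (3, 10)
  3P = (15, 16)
  4P = (13, 16)
  5P = (12, 11)
  6P = (0, 2)
  7P = (6, 1)
  8P = (6, 16)
  ... (continuing to 15P)
  15P = O

ord(P) = 15


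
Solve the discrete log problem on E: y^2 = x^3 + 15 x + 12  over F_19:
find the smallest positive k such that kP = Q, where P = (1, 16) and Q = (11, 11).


Enumerate multiples of P until we hit Q = (11, 11):
  1P = (1, 16)
  2P = (7, 2)
  3P = (8, 13)
  4P = (16, 4)
  5P = (11, 11)
Match found at i = 5.

k = 5


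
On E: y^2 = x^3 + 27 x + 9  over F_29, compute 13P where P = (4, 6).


k = 13 = 1101_2 (binary, LSB first: 1011)
Double-and-add from P = (4, 6):
  bit 0 = 1: acc = O + (4, 6) = (4, 6)
  bit 1 = 0: acc unchanged = (4, 6)
  bit 2 = 1: acc = (4, 6) + (14, 17) = (27, 18)
  bit 3 = 1: acc = (27, 18) + (21, 21) = (3, 28)

13P = (3, 28)


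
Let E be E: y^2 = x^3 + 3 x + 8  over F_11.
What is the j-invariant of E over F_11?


Delta = -16(4 a^3 + 27 b^2) mod 11 = 5
-1728 * (4 a)^3 = -1728 * (4*3)^3 mod 11 = 10
j = 10 * 5^(-1) mod 11 = 2

j = 2 (mod 11)


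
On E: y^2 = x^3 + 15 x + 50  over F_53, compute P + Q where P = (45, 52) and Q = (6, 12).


P != Q, so use the chord formula.
s = (y2 - y1) / (x2 - x1) = (13) / (14) mod 53 = 35
x3 = s^2 - x1 - x2 mod 53 = 35^2 - 45 - 6 = 8
y3 = s (x1 - x3) - y1 mod 53 = 35 * (45 - 8) - 52 = 24

P + Q = (8, 24)


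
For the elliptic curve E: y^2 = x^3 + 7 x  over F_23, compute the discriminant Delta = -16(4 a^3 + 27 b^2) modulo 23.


4 a^3 + 27 b^2 = 4*7^3 + 27*0^2 = 1372 + 0 = 1372
Delta = -16 * (1372) = -21952
Delta mod 23 = 13

Delta = 13 (mod 23)


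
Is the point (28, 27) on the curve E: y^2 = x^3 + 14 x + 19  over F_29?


Check whether y^2 = x^3 + 14 x + 19 (mod 29) for (x, y) = (28, 27).
LHS: y^2 = 27^2 mod 29 = 4
RHS: x^3 + 14 x + 19 = 28^3 + 14*28 + 19 mod 29 = 4
LHS = RHS

Yes, on the curve


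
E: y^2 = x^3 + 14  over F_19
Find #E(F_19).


For each x in F_19, count y with y^2 = x^3 + 0 x + 14 mod 19:
  x = 5: RHS = 6, y in [5, 14]  -> 2 point(s)
  x = 10: RHS = 7, y in [8, 11]  -> 2 point(s)
  x = 13: RHS = 7, y in [8, 11]  -> 2 point(s)
  x = 15: RHS = 7, y in [8, 11]  -> 2 point(s)
  x = 16: RHS = 6, y in [5, 14]  -> 2 point(s)
  x = 17: RHS = 6, y in [5, 14]  -> 2 point(s)
Affine points: 12. Add the point at infinity: total = 13.

#E(F_19) = 13


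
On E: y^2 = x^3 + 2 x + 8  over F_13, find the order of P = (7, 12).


Compute successive multiples of P until we hit O:
  1P = (7, 12)
  2P = (8, 4)
  3P = (10, 12)
  4P = (9, 1)
  5P = (11, 10)
  6P = (5, 0)
  7P = (11, 3)
  8P = (9, 12)
  ... (continuing to 12P)
  12P = O

ord(P) = 12


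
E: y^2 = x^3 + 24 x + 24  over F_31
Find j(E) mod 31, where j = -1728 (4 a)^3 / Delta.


Delta = -16(4 a^3 + 27 b^2) mod 31 = 9
-1728 * (4 a)^3 = -1728 * (4*24)^3 mod 31 = 30
j = 30 * 9^(-1) mod 31 = 24

j = 24 (mod 31)


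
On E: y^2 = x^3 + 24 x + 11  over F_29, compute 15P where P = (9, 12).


k = 15 = 1111_2 (binary, LSB first: 1111)
Double-and-add from P = (9, 12):
  bit 0 = 1: acc = O + (9, 12) = (9, 12)
  bit 1 = 1: acc = (9, 12) + (2, 26) = (22, 14)
  bit 2 = 1: acc = (22, 14) + (3, 9) = (26, 17)
  bit 3 = 1: acc = (26, 17) + (27, 10) = (25, 5)

15P = (25, 5)


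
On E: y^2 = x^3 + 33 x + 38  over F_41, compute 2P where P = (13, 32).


Doubling: s = (3 x1^2 + a) / (2 y1)
s = (3*13^2 + 33) / (2*32) mod 41 = 11
x3 = s^2 - 2 x1 mod 41 = 11^2 - 2*13 = 13
y3 = s (x1 - x3) - y1 mod 41 = 11 * (13 - 13) - 32 = 9

2P = (13, 9)


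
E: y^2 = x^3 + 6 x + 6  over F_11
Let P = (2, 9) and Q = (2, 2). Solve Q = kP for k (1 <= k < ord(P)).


Enumerate multiples of P until we hit Q = (2, 2):
  1P = (2, 9)
  2P = (8, 7)
  3P = (6, 7)
  4P = (6, 4)
  5P = (8, 4)
  6P = (2, 2)
Match found at i = 6.

k = 6


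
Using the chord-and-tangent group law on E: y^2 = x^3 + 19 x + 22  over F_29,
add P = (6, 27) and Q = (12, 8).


P != Q, so use the chord formula.
s = (y2 - y1) / (x2 - x1) = (10) / (6) mod 29 = 21
x3 = s^2 - x1 - x2 mod 29 = 21^2 - 6 - 12 = 17
y3 = s (x1 - x3) - y1 mod 29 = 21 * (6 - 17) - 27 = 3

P + Q = (17, 3)


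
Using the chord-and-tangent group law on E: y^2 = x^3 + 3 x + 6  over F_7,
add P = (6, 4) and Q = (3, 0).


P != Q, so use the chord formula.
s = (y2 - y1) / (x2 - x1) = (3) / (4) mod 7 = 6
x3 = s^2 - x1 - x2 mod 7 = 6^2 - 6 - 3 = 6
y3 = s (x1 - x3) - y1 mod 7 = 6 * (6 - 6) - 4 = 3

P + Q = (6, 3)


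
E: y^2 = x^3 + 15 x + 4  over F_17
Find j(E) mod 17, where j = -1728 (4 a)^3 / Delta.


Delta = -16(4 a^3 + 27 b^2) mod 17 = 9
-1728 * (4 a)^3 = -1728 * (4*15)^3 mod 17 = 5
j = 5 * 9^(-1) mod 17 = 10

j = 10 (mod 17)


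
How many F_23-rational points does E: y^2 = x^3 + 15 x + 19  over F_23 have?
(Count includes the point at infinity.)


For each x in F_23, count y with y^2 = x^3 + 15 x + 19 mod 23:
  x = 1: RHS = 12, y in [9, 14]  -> 2 point(s)
  x = 5: RHS = 12, y in [9, 14]  -> 2 point(s)
  x = 6: RHS = 3, y in [7, 16]  -> 2 point(s)
  x = 9: RHS = 9, y in [3, 20]  -> 2 point(s)
  x = 12: RHS = 18, y in [8, 15]  -> 2 point(s)
  x = 14: RHS = 6, y in [11, 12]  -> 2 point(s)
  x = 15: RHS = 8, y in [10, 13]  -> 2 point(s)
  x = 16: RHS = 8, y in [10, 13]  -> 2 point(s)
  x = 17: RHS = 12, y in [9, 14]  -> 2 point(s)
  x = 18: RHS = 3, y in [7, 16]  -> 2 point(s)
  x = 20: RHS = 16, y in [4, 19]  -> 2 point(s)
  x = 21: RHS = 4, y in [2, 21]  -> 2 point(s)
  x = 22: RHS = 3, y in [7, 16]  -> 2 point(s)
Affine points: 26. Add the point at infinity: total = 27.

#E(F_23) = 27


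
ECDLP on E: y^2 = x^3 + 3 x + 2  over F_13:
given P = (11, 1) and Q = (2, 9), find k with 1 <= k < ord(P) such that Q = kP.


Enumerate multiples of P until we hit Q = (2, 9):
  1P = (11, 1)
  2P = (5, 5)
  3P = (9, 2)
  4P = (3, 8)
  5P = (2, 9)
Match found at i = 5.

k = 5


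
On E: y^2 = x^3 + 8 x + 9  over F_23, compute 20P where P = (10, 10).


k = 20 = 10100_2 (binary, LSB first: 00101)
Double-and-add from P = (10, 10):
  bit 0 = 0: acc unchanged = O
  bit 1 = 0: acc unchanged = O
  bit 2 = 1: acc = O + (11, 18) = (11, 18)
  bit 3 = 0: acc unchanged = (11, 18)
  bit 4 = 1: acc = (11, 18) + (15, 10) = (1, 8)

20P = (1, 8)


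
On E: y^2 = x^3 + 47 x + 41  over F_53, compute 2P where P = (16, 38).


Doubling: s = (3 x1^2 + a) / (2 y1)
s = (3*16^2 + 47) / (2*38) mod 53 = 17
x3 = s^2 - 2 x1 mod 53 = 17^2 - 2*16 = 45
y3 = s (x1 - x3) - y1 mod 53 = 17 * (16 - 45) - 38 = 52

2P = (45, 52)


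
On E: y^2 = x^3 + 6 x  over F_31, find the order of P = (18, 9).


Compute successive multiples of P until we hit O:
  1P = (18, 9)
  2P = (9, 15)
  3P = (1, 21)
  4P = (14, 21)
  5P = (8, 23)
  6P = (2, 12)
  7P = (16, 10)
  8P = (5, 0)
  ... (continuing to 16P)
  16P = O

ord(P) = 16


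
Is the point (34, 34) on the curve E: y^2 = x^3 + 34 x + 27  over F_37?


Check whether y^2 = x^3 + 34 x + 27 (mod 37) for (x, y) = (34, 34).
LHS: y^2 = 34^2 mod 37 = 9
RHS: x^3 + 34 x + 27 = 34^3 + 34*34 + 27 mod 37 = 9
LHS = RHS

Yes, on the curve


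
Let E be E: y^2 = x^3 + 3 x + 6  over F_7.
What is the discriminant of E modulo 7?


4 a^3 + 27 b^2 = 4*3^3 + 27*6^2 = 108 + 972 = 1080
Delta = -16 * (1080) = -17280
Delta mod 7 = 3

Delta = 3 (mod 7)


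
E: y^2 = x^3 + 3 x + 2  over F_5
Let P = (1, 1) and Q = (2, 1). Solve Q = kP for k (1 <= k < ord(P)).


Enumerate multiples of P until we hit Q = (2, 1):
  1P = (1, 1)
  2P = (2, 1)
Match found at i = 2.

k = 2


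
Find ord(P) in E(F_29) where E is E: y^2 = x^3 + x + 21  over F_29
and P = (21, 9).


Compute successive multiples of P until we hit O:
  1P = (21, 9)
  2P = (7, 9)
  3P = (1, 20)
  4P = (11, 0)
  5P = (1, 9)
  6P = (7, 20)
  7P = (21, 20)
  8P = O

ord(P) = 8
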